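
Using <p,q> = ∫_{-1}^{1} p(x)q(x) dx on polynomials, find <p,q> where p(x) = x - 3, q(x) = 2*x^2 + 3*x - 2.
<p,q> = 10

Expand the product: p(x)·q(x) = 2*x^3 - 3*x^2 - 11*x + 6.
∫_{-1}^{1} of each monomial x^k gives [2/(k+1) if k even, 0 if k odd]. Integrating term-by-term (or equivalently evaluating the antiderivative F(x) = x^4/2 - x^3 - 11*x^2/2 + 6*x at the endpoints):
  F(1) − F(−1) = 0 − (-10) = 10.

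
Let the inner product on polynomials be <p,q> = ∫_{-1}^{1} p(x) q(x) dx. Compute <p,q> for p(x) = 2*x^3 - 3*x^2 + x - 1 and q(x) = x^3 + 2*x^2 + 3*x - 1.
<p,q> = 592/105

Expand the product: p(x)·q(x) = 2*x^6 + x^5 + x^4 - 10*x^3 + 4*x^2 - 4*x + 1.
∫_{-1}^{1} of each monomial x^k gives [2/(k+1) if k even, 0 if k odd]. Integrating term-by-term (or equivalently evaluating the antiderivative F(x) = 2*x^7/7 + x^6/6 + x^5/5 - 5*x^4/2 + 4*x^3/3 - 2*x^2 + x at the endpoints):
  F(1) − F(−1) = -53/35 − (-751/105) = 592/105.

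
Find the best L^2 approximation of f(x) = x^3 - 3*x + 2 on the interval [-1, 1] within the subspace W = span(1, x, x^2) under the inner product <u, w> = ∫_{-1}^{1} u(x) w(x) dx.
g(x) = 2 - 12*x/5

The best approximation g ∈ W is the orthogonal projection of f onto W. Writing g = a_0 + a_1 x + a_2 x^2, the coefficients solve the normal equations G · a = b where
  G_{ij} = <φ_i, φ_j> and b_i = <f, φ_i>, with φ_0 = 1, φ_1 = x, φ_2 = x^2.
G =
  [2, 0, 2/3]
  [0, 2/3, 0]
  [2/3, 0, 2/5],
b = (4, -8/5, 4/3).
Solving gives a_0 = 2, a_1 = -12/5, a_2 = 0, so
  g(x) = 2 - 12*x/5.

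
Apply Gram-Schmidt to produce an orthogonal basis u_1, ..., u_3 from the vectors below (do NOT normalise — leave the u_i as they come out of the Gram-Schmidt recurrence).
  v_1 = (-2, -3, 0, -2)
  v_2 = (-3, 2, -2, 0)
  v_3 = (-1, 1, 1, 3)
Orthogonal basis:
  u_1 = (-2, -3, 0, -2)
  u_2 = (-3, 2, -2, 0)
  u_3 = (-22/17, -10/17, 23/17, 37/17)

Apply the Gram-Schmidt recurrence
  u_1 = v_1
  u_i = v_i − Σ_{j<i} ((v_i · u_j) / (u_j · u_j)) · u_j.

Step by step this gives:
  u_1 = (-2, -3, 0, -2)
  u_2 = (-3, 2, -2, 0)
  u_3 = (-22/17, -10/17, 23/17, 37/17)

Orthogonality check:
  u_2 · u_1 = 0 (should be 0)
  u_3 · u_1 = 0 (should be 0)
  u_3 · u_2 = 0 (should be 0)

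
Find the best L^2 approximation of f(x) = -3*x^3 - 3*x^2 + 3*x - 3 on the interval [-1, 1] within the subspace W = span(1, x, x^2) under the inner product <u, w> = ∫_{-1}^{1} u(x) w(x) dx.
g(x) = -3*x^2 + 6*x/5 - 3

The best approximation g ∈ W is the orthogonal projection of f onto W. Writing g = a_0 + a_1 x + a_2 x^2, the coefficients solve the normal equations G · a = b where
  G_{ij} = <φ_i, φ_j> and b_i = <f, φ_i>, with φ_0 = 1, φ_1 = x, φ_2 = x^2.
G =
  [2, 0, 2/3]
  [0, 2/3, 0]
  [2/3, 0, 2/5],
b = (-8, 4/5, -16/5).
Solving gives a_0 = -3, a_1 = 6/5, a_2 = -3, so
  g(x) = -3*x^2 + 6*x/5 - 3.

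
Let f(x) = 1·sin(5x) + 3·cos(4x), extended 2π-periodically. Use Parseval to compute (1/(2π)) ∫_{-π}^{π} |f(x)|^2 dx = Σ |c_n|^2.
Σ |c_n|^2 = 5

Expand |f|^2 and use orthogonality of {sin(nx), cos(mx)} on [-π, π]:
  ∫_{-π}^{π} sin(nx)^2 dx = π, ∫ cos(mx)^2 dx = π, and cross terms integrate to 0.
So ∫_{-π}^{π} f(x)^2 dx = 1^2 · π + 3^2 · π = (1 + 9)π.
Divide by 2π: (1 + 9)/2 = 5.
By Parseval, this equals Σ |c_n|^2.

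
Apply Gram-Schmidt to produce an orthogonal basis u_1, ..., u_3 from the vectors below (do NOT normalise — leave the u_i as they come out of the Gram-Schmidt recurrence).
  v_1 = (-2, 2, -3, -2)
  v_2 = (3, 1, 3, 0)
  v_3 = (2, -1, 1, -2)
Orthogonal basis:
  u_1 = (-2, 2, -3, -2)
  u_2 = (37/21, 47/21, 8/7, -26/21)
  u_3 = (169/230, -351/230, -26/115, -221/115)

Apply the Gram-Schmidt recurrence
  u_1 = v_1
  u_i = v_i − Σ_{j<i} ((v_i · u_j) / (u_j · u_j)) · u_j.

Step by step this gives:
  u_1 = (-2, 2, -3, -2)
  u_2 = (37/21, 47/21, 8/7, -26/21)
  u_3 = (169/230, -351/230, -26/115, -221/115)

Orthogonality check:
  u_2 · u_1 = 0 (should be 0)
  u_3 · u_1 = 0 (should be 0)
  u_3 · u_2 = 0 (should be 0)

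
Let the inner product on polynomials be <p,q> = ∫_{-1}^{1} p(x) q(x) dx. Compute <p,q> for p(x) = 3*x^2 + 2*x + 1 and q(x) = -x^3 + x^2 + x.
<p,q> = 12/5

Expand the product: p(x)·q(x) = -3*x^5 + x^4 + 4*x^3 + 3*x^2 + x.
∫_{-1}^{1} of each monomial x^k gives [2/(k+1) if k even, 0 if k odd]. Integrating term-by-term (or equivalently evaluating the antiderivative F(x) = -x^6/2 + x^5/5 + x^4 + x^3 + x^2/2 at the endpoints):
  F(1) − F(−1) = 11/5 − (-1/5) = 12/5.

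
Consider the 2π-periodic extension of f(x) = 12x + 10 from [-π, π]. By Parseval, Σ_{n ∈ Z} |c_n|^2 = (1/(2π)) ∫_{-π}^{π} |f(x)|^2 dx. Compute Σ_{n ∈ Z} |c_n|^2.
Σ |c_n|^2 = 48π^2 + 100

Expand and integrate term by term over [-π, π]:
  ∫ (12x)^2 dx = 144·(2π^3/3); ∫ 2·12·(10)·x dx = 0 (odd integrand); ∫ 10^2 dx = 100·2π.
So (1/(2π)) ∫_{-π}^{π} (12x + 10)^2 dx = 144π^2/3 + 100 = 48π^2 + 100.
Parseval ⇒ Σ |c_n|^2 = 48π^2 + 100.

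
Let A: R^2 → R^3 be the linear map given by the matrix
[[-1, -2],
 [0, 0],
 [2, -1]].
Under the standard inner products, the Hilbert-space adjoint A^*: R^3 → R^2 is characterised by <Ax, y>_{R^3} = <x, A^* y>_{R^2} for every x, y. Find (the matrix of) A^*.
A^* = A^T =
[[-1, 0, 2],
 [-2, 0, -1]]

For real matrices with standard dot products, the defining identity <Ax, y> = <x, A^* y> gives (Ax)^T y = x^T (A^*) y, i.e. x^T A^T y = x^T (A^*) y. Since this holds for all x, y, we must have A^* = A^T. Therefore
A^* =
[[-1, 0, 2],
 [-2, 0, -1]].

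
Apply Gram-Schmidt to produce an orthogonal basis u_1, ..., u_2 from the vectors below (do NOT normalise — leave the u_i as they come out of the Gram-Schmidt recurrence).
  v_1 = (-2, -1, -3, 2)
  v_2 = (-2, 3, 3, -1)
Orthogonal basis:
  u_1 = (-2, -1, -3, 2)
  u_2 = (-28/9, 22/9, 4/3, 1/9)

Apply the Gram-Schmidt recurrence
  u_1 = v_1
  u_i = v_i − Σ_{j<i} ((v_i · u_j) / (u_j · u_j)) · u_j.

Step by step this gives:
  u_1 = (-2, -1, -3, 2)
  u_2 = (-28/9, 22/9, 4/3, 1/9)

Orthogonality check:
  u_2 · u_1 = 0 (should be 0)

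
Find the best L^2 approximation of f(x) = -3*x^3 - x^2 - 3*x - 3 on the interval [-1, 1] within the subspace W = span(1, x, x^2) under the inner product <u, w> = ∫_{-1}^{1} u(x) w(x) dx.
g(x) = -x^2 - 24*x/5 - 3

The best approximation g ∈ W is the orthogonal projection of f onto W. Writing g = a_0 + a_1 x + a_2 x^2, the coefficients solve the normal equations G · a = b where
  G_{ij} = <φ_i, φ_j> and b_i = <f, φ_i>, with φ_0 = 1, φ_1 = x, φ_2 = x^2.
G =
  [2, 0, 2/3]
  [0, 2/3, 0]
  [2/3, 0, 2/5],
b = (-20/3, -16/5, -12/5).
Solving gives a_0 = -3, a_1 = -24/5, a_2 = -1, so
  g(x) = -x^2 - 24*x/5 - 3.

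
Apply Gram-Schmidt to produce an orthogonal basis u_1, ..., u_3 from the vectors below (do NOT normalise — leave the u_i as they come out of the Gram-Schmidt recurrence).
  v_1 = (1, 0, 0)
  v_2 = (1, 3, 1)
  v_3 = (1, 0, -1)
Orthogonal basis:
  u_1 = (1, 0, 0)
  u_2 = (0, 3, 1)
  u_3 = (0, 3/10, -9/10)

Apply the Gram-Schmidt recurrence
  u_1 = v_1
  u_i = v_i − Σ_{j<i} ((v_i · u_j) / (u_j · u_j)) · u_j.

Step by step this gives:
  u_1 = (1, 0, 0)
  u_2 = (0, 3, 1)
  u_3 = (0, 3/10, -9/10)

Orthogonality check:
  u_2 · u_1 = 0 (should be 0)
  u_3 · u_1 = 0 (should be 0)
  u_3 · u_2 = 0 (should be 0)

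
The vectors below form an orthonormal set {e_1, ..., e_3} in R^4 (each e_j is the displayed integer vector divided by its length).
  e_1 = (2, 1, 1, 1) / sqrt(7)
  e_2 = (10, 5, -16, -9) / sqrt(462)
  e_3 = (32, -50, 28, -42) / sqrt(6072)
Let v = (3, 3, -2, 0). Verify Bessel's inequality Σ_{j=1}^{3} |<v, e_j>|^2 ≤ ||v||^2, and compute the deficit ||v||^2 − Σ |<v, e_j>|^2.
Σ |<v, e_j>|^2 = 502/23; ||v||^2 = 22; deficit = 4/23

Write each e_j = u_j / sqrt(<u_j, u_j>) where u_j is the displayed integer vector. Then <v, e_j> = <v, u_j> / sqrt(<u_j, u_j>), so |<v, e_j>|^2 = <v, u_j>^2 / <u_j, u_j>.
Coefficients: <v, e_1> = 7/sqrt(7), <v, e_2> = 77/sqrt(462), <v, e_3> = -110/sqrt(6072).
Square and sum: Σ |<v, e_j>|^2 = 502/23.
Compute ||v||^2 = v·v = 22.
Deficit = 22 − 502/23 = 4/23 ≥ 0, confirming Bessel's inequality. (The deficit equals ||v − Σ <v,e_j> e_j||^2, the squared distance from v to span{e_j}.)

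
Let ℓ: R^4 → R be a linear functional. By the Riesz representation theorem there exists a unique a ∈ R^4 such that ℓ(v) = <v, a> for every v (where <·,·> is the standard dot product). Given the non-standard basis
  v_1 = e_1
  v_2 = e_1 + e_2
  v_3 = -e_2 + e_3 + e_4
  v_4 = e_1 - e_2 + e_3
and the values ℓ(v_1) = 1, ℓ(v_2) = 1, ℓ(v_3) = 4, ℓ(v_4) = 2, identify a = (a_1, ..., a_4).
a = (1, 0, 1, 3)

Write a = (a_1, ..., a_4) in the standard basis. For each basis vector v_i, ℓ(v_i) = <v_i, a> is a linear equation in the a_j's. Collect the n equations into a matrix system V a = ℓ, where row i of V is v_i (expressed in the standard basis). Since V is invertible (lower-triangular with 1s on the diagonal, up to permutation), solve by back-substitution:
  V =
[[1, 0, 0, 0],
 [1, 1, 0, 0],
 [0, -1, 1, 1],
 [1, -1, 1, 0]]
  V a = (1, 1, 4, 2)
Solving gives a = (1, 0, 1, 3).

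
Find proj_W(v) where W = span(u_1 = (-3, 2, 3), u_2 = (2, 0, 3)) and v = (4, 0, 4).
proj_W(v) = (1060/277, -120/277, 1140/277)

Set up U = [u_1 | ... | u_2] ∈ R^(3×2). The projector onto W = col(U) is P = U (U^T U)^(-1) U^T.
Compute U^T U =
  [22, 3]
  [3, 13],
and U^T v = (0, 20).
Solve U^T U · c = U^T v for the coefficients: c = (-60/277, 440/277). The projection is proj_W(v) = U c.
Check: (v - proj_W(v)) · u_1 = 0  (should be 0).
Check: (v - proj_W(v)) · u_2 = 0  (should be 0).
Result: proj_W(v) = (1060/277, -120/277, 1140/277).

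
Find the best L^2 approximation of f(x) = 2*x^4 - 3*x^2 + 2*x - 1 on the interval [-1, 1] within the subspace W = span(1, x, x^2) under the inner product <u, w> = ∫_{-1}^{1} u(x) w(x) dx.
g(x) = -9*x^2/7 + 2*x - 41/35

The best approximation g ∈ W is the orthogonal projection of f onto W. Writing g = a_0 + a_1 x + a_2 x^2, the coefficients solve the normal equations G · a = b where
  G_{ij} = <φ_i, φ_j> and b_i = <f, φ_i>, with φ_0 = 1, φ_1 = x, φ_2 = x^2.
G =
  [2, 0, 2/3]
  [0, 2/3, 0]
  [2/3, 0, 2/5],
b = (-16/5, 4/3, -136/105).
Solving gives a_0 = -41/35, a_1 = 2, a_2 = -9/7, so
  g(x) = -9*x^2/7 + 2*x - 41/35.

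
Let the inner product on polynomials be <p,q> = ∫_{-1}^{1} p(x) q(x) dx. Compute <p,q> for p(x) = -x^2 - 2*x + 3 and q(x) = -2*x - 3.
<p,q> = -40/3

Expand the product: p(x)·q(x) = 2*x^3 + 7*x^2 - 9.
∫_{-1}^{1} of each monomial x^k gives [2/(k+1) if k even, 0 if k odd]. Integrating term-by-term (or equivalently evaluating the antiderivative F(x) = x^4/2 + 7*x^3/3 - 9*x at the endpoints):
  F(1) − F(−1) = -37/6 − (43/6) = -40/3.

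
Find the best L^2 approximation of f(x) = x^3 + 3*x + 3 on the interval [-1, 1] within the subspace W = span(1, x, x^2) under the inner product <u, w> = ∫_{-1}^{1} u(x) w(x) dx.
g(x) = 18*x/5 + 3

The best approximation g ∈ W is the orthogonal projection of f onto W. Writing g = a_0 + a_1 x + a_2 x^2, the coefficients solve the normal equations G · a = b where
  G_{ij} = <φ_i, φ_j> and b_i = <f, φ_i>, with φ_0 = 1, φ_1 = x, φ_2 = x^2.
G =
  [2, 0, 2/3]
  [0, 2/3, 0]
  [2/3, 0, 2/5],
b = (6, 12/5, 2).
Solving gives a_0 = 3, a_1 = 18/5, a_2 = 0, so
  g(x) = 18*x/5 + 3.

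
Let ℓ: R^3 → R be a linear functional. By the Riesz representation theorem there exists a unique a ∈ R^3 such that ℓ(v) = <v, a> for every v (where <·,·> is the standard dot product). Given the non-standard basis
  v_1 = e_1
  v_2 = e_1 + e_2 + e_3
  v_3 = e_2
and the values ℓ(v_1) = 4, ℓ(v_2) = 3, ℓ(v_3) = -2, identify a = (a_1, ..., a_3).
a = (4, -2, 1)

Write a = (a_1, ..., a_3) in the standard basis. For each basis vector v_i, ℓ(v_i) = <v_i, a> is a linear equation in the a_j's. Collect the n equations into a matrix system V a = ℓ, where row i of V is v_i (expressed in the standard basis). Since V is invertible (lower-triangular with 1s on the diagonal, up to permutation), solve by back-substitution:
  V =
[[1, 0, 0],
 [1, 1, 1],
 [0, 1, 0]]
  V a = (4, 3, -2)
Solving gives a = (4, -2, 1).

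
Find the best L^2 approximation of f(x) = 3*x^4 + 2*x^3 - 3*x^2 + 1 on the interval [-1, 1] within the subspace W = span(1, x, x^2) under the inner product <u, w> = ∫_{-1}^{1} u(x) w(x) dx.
g(x) = -3*x^2/7 + 6*x/5 + 26/35

The best approximation g ∈ W is the orthogonal projection of f onto W. Writing g = a_0 + a_1 x + a_2 x^2, the coefficients solve the normal equations G · a = b where
  G_{ij} = <φ_i, φ_j> and b_i = <f, φ_i>, with φ_0 = 1, φ_1 = x, φ_2 = x^2.
G =
  [2, 0, 2/3]
  [0, 2/3, 0]
  [2/3, 0, 2/5],
b = (6/5, 4/5, 34/105).
Solving gives a_0 = 26/35, a_1 = 6/5, a_2 = -3/7, so
  g(x) = -3*x^2/7 + 6*x/5 + 26/35.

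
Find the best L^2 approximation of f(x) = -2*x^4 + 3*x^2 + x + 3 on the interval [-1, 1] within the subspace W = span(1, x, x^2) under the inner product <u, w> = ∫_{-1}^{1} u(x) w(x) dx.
g(x) = 9*x^2/7 + x + 111/35

The best approximation g ∈ W is the orthogonal projection of f onto W. Writing g = a_0 + a_1 x + a_2 x^2, the coefficients solve the normal equations G · a = b where
  G_{ij} = <φ_i, φ_j> and b_i = <f, φ_i>, with φ_0 = 1, φ_1 = x, φ_2 = x^2.
G =
  [2, 0, 2/3]
  [0, 2/3, 0]
  [2/3, 0, 2/5],
b = (36/5, 2/3, 92/35).
Solving gives a_0 = 111/35, a_1 = 1, a_2 = 9/7, so
  g(x) = 9*x^2/7 + x + 111/35.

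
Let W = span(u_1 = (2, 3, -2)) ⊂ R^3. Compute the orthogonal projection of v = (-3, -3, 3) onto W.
proj_W(v) = (-42/17, -63/17, 42/17)

Set up U = [u_1 | ... | u_1] ∈ R^(3×1). The projector onto W = col(U) is P = U (U^T U)^(-1) U^T.
Compute U^T U =
  [17],
and U^T v = (-21).
Solve U^T U · c = U^T v for the coefficients: c = (-21/17). The projection is proj_W(v) = U c.
Check: (v - proj_W(v)) · u_1 = 0  (should be 0).
Result: proj_W(v) = (-42/17, -63/17, 42/17).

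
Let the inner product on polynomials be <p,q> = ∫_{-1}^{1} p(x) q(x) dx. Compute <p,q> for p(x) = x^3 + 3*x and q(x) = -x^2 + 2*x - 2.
<p,q> = 24/5

Expand the product: p(x)·q(x) = -x^5 + 2*x^4 - 5*x^3 + 6*x^2 - 6*x.
∫_{-1}^{1} of each monomial x^k gives [2/(k+1) if k even, 0 if k odd]. Integrating term-by-term (or equivalently evaluating the antiderivative F(x) = -x^6/6 + 2*x^5/5 - 5*x^4/4 + 2*x^3 - 3*x^2 at the endpoints):
  F(1) − F(−1) = -121/60 − (-409/60) = 24/5.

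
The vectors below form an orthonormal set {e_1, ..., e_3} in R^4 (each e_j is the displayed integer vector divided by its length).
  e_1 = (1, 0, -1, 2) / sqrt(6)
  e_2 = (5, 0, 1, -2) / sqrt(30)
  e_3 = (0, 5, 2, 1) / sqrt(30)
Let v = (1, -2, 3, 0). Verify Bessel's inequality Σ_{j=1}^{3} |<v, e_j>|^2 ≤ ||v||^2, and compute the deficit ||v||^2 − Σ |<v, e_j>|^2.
Σ |<v, e_j>|^2 = 10/3; ||v||^2 = 14; deficit = 32/3

Write each e_j = u_j / sqrt(<u_j, u_j>) where u_j is the displayed integer vector. Then <v, e_j> = <v, u_j> / sqrt(<u_j, u_j>), so |<v, e_j>|^2 = <v, u_j>^2 / <u_j, u_j>.
Coefficients: <v, e_1> = -2/sqrt(6), <v, e_2> = 8/sqrt(30), <v, e_3> = -4/sqrt(30).
Square and sum: Σ |<v, e_j>|^2 = 10/3.
Compute ||v||^2 = v·v = 14.
Deficit = 14 − 10/3 = 32/3 ≥ 0, confirming Bessel's inequality. (The deficit equals ||v − Σ <v,e_j> e_j||^2, the squared distance from v to span{e_j}.)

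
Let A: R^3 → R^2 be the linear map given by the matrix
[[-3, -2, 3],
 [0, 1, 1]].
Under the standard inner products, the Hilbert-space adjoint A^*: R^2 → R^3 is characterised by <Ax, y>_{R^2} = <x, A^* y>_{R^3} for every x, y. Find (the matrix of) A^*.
A^* = A^T =
[[-3, 0],
 [-2, 1],
 [3, 1]]

For real matrices with standard dot products, the defining identity <Ax, y> = <x, A^* y> gives (Ax)^T y = x^T (A^*) y, i.e. x^T A^T y = x^T (A^*) y. Since this holds for all x, y, we must have A^* = A^T. Therefore
A^* =
[[-3, 0],
 [-2, 1],
 [3, 1]].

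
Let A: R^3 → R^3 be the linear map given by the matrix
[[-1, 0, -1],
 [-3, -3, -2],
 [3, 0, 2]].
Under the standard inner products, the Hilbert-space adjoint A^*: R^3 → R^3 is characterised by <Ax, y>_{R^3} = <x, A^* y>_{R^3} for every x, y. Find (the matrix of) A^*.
A^* = A^T =
[[-1, -3, 3],
 [0, -3, 0],
 [-1, -2, 2]]

For real matrices with standard dot products, the defining identity <Ax, y> = <x, A^* y> gives (Ax)^T y = x^T (A^*) y, i.e. x^T A^T y = x^T (A^*) y. Since this holds for all x, y, we must have A^* = A^T. Therefore
A^* =
[[-1, -3, 3],
 [0, -3, 0],
 [-1, -2, 2]].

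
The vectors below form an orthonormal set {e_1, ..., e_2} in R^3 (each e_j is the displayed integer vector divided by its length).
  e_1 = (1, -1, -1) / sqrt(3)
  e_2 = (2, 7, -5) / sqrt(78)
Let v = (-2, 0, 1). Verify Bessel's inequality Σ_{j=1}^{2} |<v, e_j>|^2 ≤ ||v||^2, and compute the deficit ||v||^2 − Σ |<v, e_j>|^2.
Σ |<v, e_j>|^2 = 105/26; ||v||^2 = 5; deficit = 25/26

Write each e_j = u_j / sqrt(<u_j, u_j>) where u_j is the displayed integer vector. Then <v, e_j> = <v, u_j> / sqrt(<u_j, u_j>), so |<v, e_j>|^2 = <v, u_j>^2 / <u_j, u_j>.
Coefficients: <v, e_1> = -3/sqrt(3), <v, e_2> = -9/sqrt(78).
Square and sum: Σ |<v, e_j>|^2 = 105/26.
Compute ||v||^2 = v·v = 5.
Deficit = 5 − 105/26 = 25/26 ≥ 0, confirming Bessel's inequality. (The deficit equals ||v − Σ <v,e_j> e_j||^2, the squared distance from v to span{e_j}.)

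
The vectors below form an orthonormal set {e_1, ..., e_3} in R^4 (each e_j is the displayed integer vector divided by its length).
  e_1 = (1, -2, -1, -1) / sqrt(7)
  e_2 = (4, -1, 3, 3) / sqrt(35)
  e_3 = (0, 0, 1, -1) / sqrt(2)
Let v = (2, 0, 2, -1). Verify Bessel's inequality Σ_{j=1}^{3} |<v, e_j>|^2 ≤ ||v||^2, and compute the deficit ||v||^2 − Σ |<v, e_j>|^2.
Σ |<v, e_j>|^2 = 81/10; ||v||^2 = 9; deficit = 9/10

Write each e_j = u_j / sqrt(<u_j, u_j>) where u_j is the displayed integer vector. Then <v, e_j> = <v, u_j> / sqrt(<u_j, u_j>), so |<v, e_j>|^2 = <v, u_j>^2 / <u_j, u_j>.
Coefficients: <v, e_1> = 1/sqrt(7), <v, e_2> = 11/sqrt(35), <v, e_3> = 3/sqrt(2).
Square and sum: Σ |<v, e_j>|^2 = 81/10.
Compute ||v||^2 = v·v = 9.
Deficit = 9 − 81/10 = 9/10 ≥ 0, confirming Bessel's inequality. (The deficit equals ||v − Σ <v,e_j> e_j||^2, the squared distance from v to span{e_j}.)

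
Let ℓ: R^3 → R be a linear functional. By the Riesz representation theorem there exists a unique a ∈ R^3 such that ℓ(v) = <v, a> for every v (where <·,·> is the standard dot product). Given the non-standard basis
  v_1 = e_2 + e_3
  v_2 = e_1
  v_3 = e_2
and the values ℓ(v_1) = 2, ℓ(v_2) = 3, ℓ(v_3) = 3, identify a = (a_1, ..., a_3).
a = (3, 3, -1)

Write a = (a_1, ..., a_3) in the standard basis. For each basis vector v_i, ℓ(v_i) = <v_i, a> is a linear equation in the a_j's. Collect the n equations into a matrix system V a = ℓ, where row i of V is v_i (expressed in the standard basis). Since V is invertible (lower-triangular with 1s on the diagonal, up to permutation), solve by back-substitution:
  V =
[[0, 1, 1],
 [1, 0, 0],
 [0, 1, 0]]
  V a = (2, 3, 3)
Solving gives a = (3, 3, -1).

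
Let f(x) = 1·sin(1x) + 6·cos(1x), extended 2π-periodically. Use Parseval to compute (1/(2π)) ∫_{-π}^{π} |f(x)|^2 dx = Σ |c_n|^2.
Σ |c_n|^2 = 37/2

Expand |f|^2 and use orthogonality of {sin(nx), cos(mx)} on [-π, π]:
  ∫_{-π}^{π} sin(nx)^2 dx = π, ∫ cos(mx)^2 dx = π, and cross terms integrate to 0.
So ∫_{-π}^{π} f(x)^2 dx = 1^2 · π + 6^2 · π = (1 + 36)π.
Divide by 2π: (1 + 36)/2 = 37/2.
By Parseval, this equals Σ |c_n|^2.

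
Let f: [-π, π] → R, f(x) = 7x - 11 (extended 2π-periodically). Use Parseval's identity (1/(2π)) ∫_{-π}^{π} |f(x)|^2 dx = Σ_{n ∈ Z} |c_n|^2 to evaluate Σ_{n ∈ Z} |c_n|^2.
Σ |c_n|^2 = 49π^2/3 + 121

Expand and integrate term by term over [-π, π]:
  ∫ (7x)^2 dx = 49·(2π^3/3); ∫ 2·7·(-11)·x dx = 0 (odd integrand); ∫ (-11)^2 dx = 121·2π.
So (1/(2π)) ∫_{-π}^{π} (7x - 11)^2 dx = 49π^2/3 + 121 = 49π^2/3 + 121.
Parseval ⇒ Σ |c_n|^2 = 49π^2/3 + 121.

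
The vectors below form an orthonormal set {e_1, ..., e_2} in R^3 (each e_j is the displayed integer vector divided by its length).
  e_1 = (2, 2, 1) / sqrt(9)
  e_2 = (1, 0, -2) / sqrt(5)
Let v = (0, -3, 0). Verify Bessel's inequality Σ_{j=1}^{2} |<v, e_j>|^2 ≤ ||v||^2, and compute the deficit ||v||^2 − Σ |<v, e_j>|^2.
Σ |<v, e_j>|^2 = 4; ||v||^2 = 9; deficit = 5

Write each e_j = u_j / sqrt(<u_j, u_j>) where u_j is the displayed integer vector. Then <v, e_j> = <v, u_j> / sqrt(<u_j, u_j>), so |<v, e_j>|^2 = <v, u_j>^2 / <u_j, u_j>.
Coefficients: <v, e_1> = -6/sqrt(9), <v, e_2> = 0/sqrt(5).
Square and sum: Σ |<v, e_j>|^2 = 4.
Compute ||v||^2 = v·v = 9.
Deficit = 9 − 4 = 5 ≥ 0, confirming Bessel's inequality. (The deficit equals ||v − Σ <v,e_j> e_j||^2, the squared distance from v to span{e_j}.)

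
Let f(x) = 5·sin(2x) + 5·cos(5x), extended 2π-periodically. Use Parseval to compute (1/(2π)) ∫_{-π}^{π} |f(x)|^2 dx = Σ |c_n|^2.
Σ |c_n|^2 = 25

Expand |f|^2 and use orthogonality of {sin(nx), cos(mx)} on [-π, π]:
  ∫_{-π}^{π} sin(nx)^2 dx = π, ∫ cos(mx)^2 dx = π, and cross terms integrate to 0.
So ∫_{-π}^{π} f(x)^2 dx = 5^2 · π + 5^2 · π = (25 + 25)π.
Divide by 2π: (25 + 25)/2 = 25.
By Parseval, this equals Σ |c_n|^2.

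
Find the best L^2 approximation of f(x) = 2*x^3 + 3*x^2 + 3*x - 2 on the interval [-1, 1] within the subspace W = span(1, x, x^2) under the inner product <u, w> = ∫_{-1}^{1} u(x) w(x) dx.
g(x) = 3*x^2 + 21*x/5 - 2

The best approximation g ∈ W is the orthogonal projection of f onto W. Writing g = a_0 + a_1 x + a_2 x^2, the coefficients solve the normal equations G · a = b where
  G_{ij} = <φ_i, φ_j> and b_i = <f, φ_i>, with φ_0 = 1, φ_1 = x, φ_2 = x^2.
G =
  [2, 0, 2/3]
  [0, 2/3, 0]
  [2/3, 0, 2/5],
b = (-2, 14/5, -2/15).
Solving gives a_0 = -2, a_1 = 21/5, a_2 = 3, so
  g(x) = 3*x^2 + 21*x/5 - 2.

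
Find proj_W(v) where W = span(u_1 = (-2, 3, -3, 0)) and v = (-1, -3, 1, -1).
proj_W(v) = (10/11, -15/11, 15/11, 0)

Set up U = [u_1 | ... | u_1] ∈ R^(4×1). The projector onto W = col(U) is P = U (U^T U)^(-1) U^T.
Compute U^T U =
  [22],
and U^T v = (-10).
Solve U^T U · c = U^T v for the coefficients: c = (-5/11). The projection is proj_W(v) = U c.
Check: (v - proj_W(v)) · u_1 = 0  (should be 0).
Result: proj_W(v) = (10/11, -15/11, 15/11, 0).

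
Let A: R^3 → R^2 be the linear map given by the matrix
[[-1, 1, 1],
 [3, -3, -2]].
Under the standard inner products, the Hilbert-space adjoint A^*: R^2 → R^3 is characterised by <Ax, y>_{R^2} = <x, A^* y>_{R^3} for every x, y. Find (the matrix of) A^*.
A^* = A^T =
[[-1, 3],
 [1, -3],
 [1, -2]]

For real matrices with standard dot products, the defining identity <Ax, y> = <x, A^* y> gives (Ax)^T y = x^T (A^*) y, i.e. x^T A^T y = x^T (A^*) y. Since this holds for all x, y, we must have A^* = A^T. Therefore
A^* =
[[-1, 3],
 [1, -3],
 [1, -2]].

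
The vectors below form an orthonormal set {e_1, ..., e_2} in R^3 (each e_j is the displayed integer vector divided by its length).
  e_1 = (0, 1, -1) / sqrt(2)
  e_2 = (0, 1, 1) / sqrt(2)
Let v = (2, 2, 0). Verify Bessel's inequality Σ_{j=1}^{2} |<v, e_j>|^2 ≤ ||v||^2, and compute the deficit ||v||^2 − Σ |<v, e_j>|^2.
Σ |<v, e_j>|^2 = 4; ||v||^2 = 8; deficit = 4

Write each e_j = u_j / sqrt(<u_j, u_j>) where u_j is the displayed integer vector. Then <v, e_j> = <v, u_j> / sqrt(<u_j, u_j>), so |<v, e_j>|^2 = <v, u_j>^2 / <u_j, u_j>.
Coefficients: <v, e_1> = 2/sqrt(2), <v, e_2> = 2/sqrt(2).
Square and sum: Σ |<v, e_j>|^2 = 4.
Compute ||v||^2 = v·v = 8.
Deficit = 8 − 4 = 4 ≥ 0, confirming Bessel's inequality. (The deficit equals ||v − Σ <v,e_j> e_j||^2, the squared distance from v to span{e_j}.)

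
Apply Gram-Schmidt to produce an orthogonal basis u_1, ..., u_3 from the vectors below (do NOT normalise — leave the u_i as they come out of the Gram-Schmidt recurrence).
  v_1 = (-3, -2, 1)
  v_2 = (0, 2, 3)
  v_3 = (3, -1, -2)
Orthogonal basis:
  u_1 = (-3, -2, 1)
  u_2 = (-3/14, 13/7, 43/14)
  u_3 = (168/181, -189/181, 126/181)

Apply the Gram-Schmidt recurrence
  u_1 = v_1
  u_i = v_i − Σ_{j<i} ((v_i · u_j) / (u_j · u_j)) · u_j.

Step by step this gives:
  u_1 = (-3, -2, 1)
  u_2 = (-3/14, 13/7, 43/14)
  u_3 = (168/181, -189/181, 126/181)

Orthogonality check:
  u_2 · u_1 = 0 (should be 0)
  u_3 · u_1 = 0 (should be 0)
  u_3 · u_2 = 0 (should be 0)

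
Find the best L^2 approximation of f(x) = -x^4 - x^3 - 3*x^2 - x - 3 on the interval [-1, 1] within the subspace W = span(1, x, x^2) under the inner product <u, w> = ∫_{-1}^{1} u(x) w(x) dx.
g(x) = -27*x^2/7 - 8*x/5 - 102/35

The best approximation g ∈ W is the orthogonal projection of f onto W. Writing g = a_0 + a_1 x + a_2 x^2, the coefficients solve the normal equations G · a = b where
  G_{ij} = <φ_i, φ_j> and b_i = <f, φ_i>, with φ_0 = 1, φ_1 = x, φ_2 = x^2.
G =
  [2, 0, 2/3]
  [0, 2/3, 0]
  [2/3, 0, 2/5],
b = (-42/5, -16/15, -122/35).
Solving gives a_0 = -102/35, a_1 = -8/5, a_2 = -27/7, so
  g(x) = -27*x^2/7 - 8*x/5 - 102/35.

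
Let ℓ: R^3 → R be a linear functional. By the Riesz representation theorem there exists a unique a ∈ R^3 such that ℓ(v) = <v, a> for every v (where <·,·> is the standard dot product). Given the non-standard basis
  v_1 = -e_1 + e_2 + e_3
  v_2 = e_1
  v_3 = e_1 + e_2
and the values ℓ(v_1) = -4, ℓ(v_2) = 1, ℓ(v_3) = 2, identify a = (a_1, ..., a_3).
a = (1, 1, -4)

Write a = (a_1, ..., a_3) in the standard basis. For each basis vector v_i, ℓ(v_i) = <v_i, a> is a linear equation in the a_j's. Collect the n equations into a matrix system V a = ℓ, where row i of V is v_i (expressed in the standard basis). Since V is invertible (lower-triangular with 1s on the diagonal, up to permutation), solve by back-substitution:
  V =
[[-1, 1, 1],
 [1, 0, 0],
 [1, 1, 0]]
  V a = (-4, 1, 2)
Solving gives a = (1, 1, -4).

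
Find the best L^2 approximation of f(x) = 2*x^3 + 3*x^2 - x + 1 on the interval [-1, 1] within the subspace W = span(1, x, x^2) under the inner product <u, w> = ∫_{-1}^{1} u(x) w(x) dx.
g(x) = 3*x^2 + x/5 + 1

The best approximation g ∈ W is the orthogonal projection of f onto W. Writing g = a_0 + a_1 x + a_2 x^2, the coefficients solve the normal equations G · a = b where
  G_{ij} = <φ_i, φ_j> and b_i = <f, φ_i>, with φ_0 = 1, φ_1 = x, φ_2 = x^2.
G =
  [2, 0, 2/3]
  [0, 2/3, 0]
  [2/3, 0, 2/5],
b = (4, 2/15, 28/15).
Solving gives a_0 = 1, a_1 = 1/5, a_2 = 3, so
  g(x) = 3*x^2 + x/5 + 1.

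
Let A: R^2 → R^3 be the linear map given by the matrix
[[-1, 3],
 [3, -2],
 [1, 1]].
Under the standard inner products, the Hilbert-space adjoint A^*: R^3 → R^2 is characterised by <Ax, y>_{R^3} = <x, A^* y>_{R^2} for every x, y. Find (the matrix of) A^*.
A^* = A^T =
[[-1, 3, 1],
 [3, -2, 1]]

For real matrices with standard dot products, the defining identity <Ax, y> = <x, A^* y> gives (Ax)^T y = x^T (A^*) y, i.e. x^T A^T y = x^T (A^*) y. Since this holds for all x, y, we must have A^* = A^T. Therefore
A^* =
[[-1, 3, 1],
 [3, -2, 1]].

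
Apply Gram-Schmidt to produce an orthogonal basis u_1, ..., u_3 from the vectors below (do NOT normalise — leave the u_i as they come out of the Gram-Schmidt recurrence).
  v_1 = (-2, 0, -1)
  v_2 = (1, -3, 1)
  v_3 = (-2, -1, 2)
Orthogonal basis:
  u_1 = (-2, 0, -1)
  u_2 = (-1/5, -3, 2/5)
  u_3 = (-51/46, 17/46, 51/23)

Apply the Gram-Schmidt recurrence
  u_1 = v_1
  u_i = v_i − Σ_{j<i} ((v_i · u_j) / (u_j · u_j)) · u_j.

Step by step this gives:
  u_1 = (-2, 0, -1)
  u_2 = (-1/5, -3, 2/5)
  u_3 = (-51/46, 17/46, 51/23)

Orthogonality check:
  u_2 · u_1 = 0 (should be 0)
  u_3 · u_1 = 0 (should be 0)
  u_3 · u_2 = 0 (should be 0)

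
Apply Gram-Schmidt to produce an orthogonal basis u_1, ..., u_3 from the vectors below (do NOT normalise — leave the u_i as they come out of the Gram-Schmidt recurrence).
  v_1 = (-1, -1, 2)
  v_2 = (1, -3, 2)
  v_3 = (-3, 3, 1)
Orthogonal basis:
  u_1 = (-1, -1, 2)
  u_2 = (2, -2, 0)
  u_3 = (1/3, 1/3, 1/3)

Apply the Gram-Schmidt recurrence
  u_1 = v_1
  u_i = v_i − Σ_{j<i} ((v_i · u_j) / (u_j · u_j)) · u_j.

Step by step this gives:
  u_1 = (-1, -1, 2)
  u_2 = (2, -2, 0)
  u_3 = (1/3, 1/3, 1/3)

Orthogonality check:
  u_2 · u_1 = 0 (should be 0)
  u_3 · u_1 = 0 (should be 0)
  u_3 · u_2 = 0 (should be 0)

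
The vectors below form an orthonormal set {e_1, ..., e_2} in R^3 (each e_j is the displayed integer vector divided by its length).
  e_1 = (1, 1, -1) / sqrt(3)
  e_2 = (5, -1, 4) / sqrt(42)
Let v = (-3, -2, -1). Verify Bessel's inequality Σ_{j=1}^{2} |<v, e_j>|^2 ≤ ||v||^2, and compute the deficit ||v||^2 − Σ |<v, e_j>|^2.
Σ |<v, e_j>|^2 = 171/14; ||v||^2 = 14; deficit = 25/14

Write each e_j = u_j / sqrt(<u_j, u_j>) where u_j is the displayed integer vector. Then <v, e_j> = <v, u_j> / sqrt(<u_j, u_j>), so |<v, e_j>|^2 = <v, u_j>^2 / <u_j, u_j>.
Coefficients: <v, e_1> = -4/sqrt(3), <v, e_2> = -17/sqrt(42).
Square and sum: Σ |<v, e_j>|^2 = 171/14.
Compute ||v||^2 = v·v = 14.
Deficit = 14 − 171/14 = 25/14 ≥ 0, confirming Bessel's inequality. (The deficit equals ||v − Σ <v,e_j> e_j||^2, the squared distance from v to span{e_j}.)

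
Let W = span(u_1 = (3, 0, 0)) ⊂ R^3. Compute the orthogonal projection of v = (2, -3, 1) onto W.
proj_W(v) = (2, 0, 0)

Set up U = [u_1 | ... | u_1] ∈ R^(3×1). The projector onto W = col(U) is P = U (U^T U)^(-1) U^T.
Compute U^T U =
  [9],
and U^T v = (6).
Solve U^T U · c = U^T v for the coefficients: c = (2/3). The projection is proj_W(v) = U c.
Check: (v - proj_W(v)) · u_1 = 0  (should be 0).
Result: proj_W(v) = (2, 0, 0).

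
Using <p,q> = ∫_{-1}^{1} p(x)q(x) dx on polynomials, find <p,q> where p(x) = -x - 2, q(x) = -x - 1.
<p,q> = 14/3

Expand the product: p(x)·q(x) = x^2 + 3*x + 2.
∫_{-1}^{1} of each monomial x^k gives [2/(k+1) if k even, 0 if k odd]. Integrating term-by-term (or equivalently evaluating the antiderivative F(x) = x^3/3 + 3*x^2/2 + 2*x at the endpoints):
  F(1) − F(−1) = 23/6 − (-5/6) = 14/3.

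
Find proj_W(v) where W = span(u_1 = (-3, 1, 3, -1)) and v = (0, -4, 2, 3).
proj_W(v) = (3/20, -1/20, -3/20, 1/20)

Set up U = [u_1 | ... | u_1] ∈ R^(4×1). The projector onto W = col(U) is P = U (U^T U)^(-1) U^T.
Compute U^T U =
  [20],
and U^T v = (-1).
Solve U^T U · c = U^T v for the coefficients: c = (-1/20). The projection is proj_W(v) = U c.
Check: (v - proj_W(v)) · u_1 = 0  (should be 0).
Result: proj_W(v) = (3/20, -1/20, -3/20, 1/20).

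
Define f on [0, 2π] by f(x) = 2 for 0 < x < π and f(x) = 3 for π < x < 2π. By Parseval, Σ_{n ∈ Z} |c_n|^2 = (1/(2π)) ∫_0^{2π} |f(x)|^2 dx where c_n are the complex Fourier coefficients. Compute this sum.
Σ |c_n|^2 = 13/2

Parseval equates the L^2 energy of f (normalised by 1/(2π)) with the ℓ^2 sum of its Fourier coefficients: (1/(2π)) ∫_0^{2π} |f|^2 = Σ |c_n|^2.
Compute the left side: (1/(2π)) [∫_0^π 2^2 dx + ∫_π^{2π} 3^2 dx] = (1/(2π)) · (4π + 9π) = (4 + 9)/2 = 13/2.
So Σ_{n ∈ Z} |c_n|^2 = 13/2.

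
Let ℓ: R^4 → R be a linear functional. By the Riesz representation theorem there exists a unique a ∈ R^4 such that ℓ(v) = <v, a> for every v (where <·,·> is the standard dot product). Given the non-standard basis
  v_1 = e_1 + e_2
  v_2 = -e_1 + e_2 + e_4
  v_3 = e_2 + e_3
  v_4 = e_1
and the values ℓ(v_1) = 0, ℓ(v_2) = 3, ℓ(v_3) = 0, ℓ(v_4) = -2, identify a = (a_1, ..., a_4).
a = (-2, 2, -2, -1)

Write a = (a_1, ..., a_4) in the standard basis. For each basis vector v_i, ℓ(v_i) = <v_i, a> is a linear equation in the a_j's. Collect the n equations into a matrix system V a = ℓ, where row i of V is v_i (expressed in the standard basis). Since V is invertible (lower-triangular with 1s on the diagonal, up to permutation), solve by back-substitution:
  V =
[[1, 1, 0, 0],
 [-1, 1, 0, 1],
 [0, 1, 1, 0],
 [1, 0, 0, 0]]
  V a = (0, 3, 0, -2)
Solving gives a = (-2, 2, -2, -1).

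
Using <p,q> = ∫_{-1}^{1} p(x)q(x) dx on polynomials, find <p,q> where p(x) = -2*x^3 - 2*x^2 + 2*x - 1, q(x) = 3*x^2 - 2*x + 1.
<p,q> = -44/5

Expand the product: p(x)·q(x) = -6*x^5 - 2*x^4 + 8*x^3 - 9*x^2 + 4*x - 1.
∫_{-1}^{1} of each monomial x^k gives [2/(k+1) if k even, 0 if k odd]. Integrating term-by-term (or equivalently evaluating the antiderivative F(x) = -x^6 - 2*x^5/5 + 2*x^4 - 3*x^3 + 2*x^2 - x at the endpoints):
  F(1) − F(−1) = -7/5 − (37/5) = -44/5.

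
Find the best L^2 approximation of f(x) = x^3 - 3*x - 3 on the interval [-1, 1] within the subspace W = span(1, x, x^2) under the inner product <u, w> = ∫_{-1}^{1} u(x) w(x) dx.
g(x) = -12*x/5 - 3

The best approximation g ∈ W is the orthogonal projection of f onto W. Writing g = a_0 + a_1 x + a_2 x^2, the coefficients solve the normal equations G · a = b where
  G_{ij} = <φ_i, φ_j> and b_i = <f, φ_i>, with φ_0 = 1, φ_1 = x, φ_2 = x^2.
G =
  [2, 0, 2/3]
  [0, 2/3, 0]
  [2/3, 0, 2/5],
b = (-6, -8/5, -2).
Solving gives a_0 = -3, a_1 = -12/5, a_2 = 0, so
  g(x) = -12*x/5 - 3.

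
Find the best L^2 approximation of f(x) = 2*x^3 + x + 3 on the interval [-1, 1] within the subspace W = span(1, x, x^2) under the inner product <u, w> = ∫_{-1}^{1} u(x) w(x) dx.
g(x) = 11*x/5 + 3

The best approximation g ∈ W is the orthogonal projection of f onto W. Writing g = a_0 + a_1 x + a_2 x^2, the coefficients solve the normal equations G · a = b where
  G_{ij} = <φ_i, φ_j> and b_i = <f, φ_i>, with φ_0 = 1, φ_1 = x, φ_2 = x^2.
G =
  [2, 0, 2/3]
  [0, 2/3, 0]
  [2/3, 0, 2/5],
b = (6, 22/15, 2).
Solving gives a_0 = 3, a_1 = 11/5, a_2 = 0, so
  g(x) = 11*x/5 + 3.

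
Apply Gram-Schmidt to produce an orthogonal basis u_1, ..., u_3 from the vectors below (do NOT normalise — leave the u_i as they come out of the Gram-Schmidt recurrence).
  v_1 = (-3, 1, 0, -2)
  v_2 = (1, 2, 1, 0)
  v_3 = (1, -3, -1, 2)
Orthogonal basis:
  u_1 = (-3, 1, 0, -2)
  u_2 = (11/14, 29/14, 1, -1/7)
  u_3 = (-21/83, 5/83, 11/83, 34/83)

Apply the Gram-Schmidt recurrence
  u_1 = v_1
  u_i = v_i − Σ_{j<i} ((v_i · u_j) / (u_j · u_j)) · u_j.

Step by step this gives:
  u_1 = (-3, 1, 0, -2)
  u_2 = (11/14, 29/14, 1, -1/7)
  u_3 = (-21/83, 5/83, 11/83, 34/83)

Orthogonality check:
  u_2 · u_1 = 0 (should be 0)
  u_3 · u_1 = 0 (should be 0)
  u_3 · u_2 = 0 (should be 0)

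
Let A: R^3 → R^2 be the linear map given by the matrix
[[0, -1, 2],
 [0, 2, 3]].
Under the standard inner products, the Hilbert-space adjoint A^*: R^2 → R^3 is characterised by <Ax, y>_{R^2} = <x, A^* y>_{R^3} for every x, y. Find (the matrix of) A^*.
A^* = A^T =
[[0, 0],
 [-1, 2],
 [2, 3]]

For real matrices with standard dot products, the defining identity <Ax, y> = <x, A^* y> gives (Ax)^T y = x^T (A^*) y, i.e. x^T A^T y = x^T (A^*) y. Since this holds for all x, y, we must have A^* = A^T. Therefore
A^* =
[[0, 0],
 [-1, 2],
 [2, 3]].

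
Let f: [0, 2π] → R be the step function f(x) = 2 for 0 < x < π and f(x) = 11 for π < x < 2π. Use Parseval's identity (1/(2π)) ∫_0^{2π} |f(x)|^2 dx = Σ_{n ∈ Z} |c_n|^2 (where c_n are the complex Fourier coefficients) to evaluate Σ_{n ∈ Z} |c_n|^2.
Σ |c_n|^2 = 125/2

Parseval equates the L^2 energy of f (normalised by 1/(2π)) with the ℓ^2 sum of its Fourier coefficients: (1/(2π)) ∫_0^{2π} |f|^2 = Σ |c_n|^2.
Compute the left side: (1/(2π)) [∫_0^π 2^2 dx + ∫_π^{2π} 11^2 dx] = (1/(2π)) · (4π + 121π) = (4 + 121)/2 = 125/2.
So Σ_{n ∈ Z} |c_n|^2 = 125/2.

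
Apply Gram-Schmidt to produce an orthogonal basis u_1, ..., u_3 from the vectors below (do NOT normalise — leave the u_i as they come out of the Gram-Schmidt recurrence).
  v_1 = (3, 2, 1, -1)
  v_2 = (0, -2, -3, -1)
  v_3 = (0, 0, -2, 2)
Orthogonal basis:
  u_1 = (3, 2, 1, -1)
  u_2 = (6/5, -6/5, -13/5, -7/5)
  u_3 = (16/29, 68/87, -104/87, 176/87)

Apply the Gram-Schmidt recurrence
  u_1 = v_1
  u_i = v_i − Σ_{j<i} ((v_i · u_j) / (u_j · u_j)) · u_j.

Step by step this gives:
  u_1 = (3, 2, 1, -1)
  u_2 = (6/5, -6/5, -13/5, -7/5)
  u_3 = (16/29, 68/87, -104/87, 176/87)

Orthogonality check:
  u_2 · u_1 = 0 (should be 0)
  u_3 · u_1 = 0 (should be 0)
  u_3 · u_2 = 0 (should be 0)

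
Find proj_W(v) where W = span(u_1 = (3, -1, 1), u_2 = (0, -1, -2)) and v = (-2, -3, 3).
proj_W(v) = (-1/6, 2/3, 7/6)

Set up U = [u_1 | ... | u_2] ∈ R^(3×2). The projector onto W = col(U) is P = U (U^T U)^(-1) U^T.
Compute U^T U =
  [11, -1]
  [-1, 5],
and U^T v = (0, -3).
Solve U^T U · c = U^T v for the coefficients: c = (-1/18, -11/18). The projection is proj_W(v) = U c.
Check: (v - proj_W(v)) · u_1 = 0  (should be 0).
Check: (v - proj_W(v)) · u_2 = 0  (should be 0).
Result: proj_W(v) = (-1/6, 2/3, 7/6).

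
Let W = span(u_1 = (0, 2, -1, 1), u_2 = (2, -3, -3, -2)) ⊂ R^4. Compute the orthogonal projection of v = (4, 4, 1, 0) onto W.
proj_W(v) = (-14/131, 315/131, -126/131, 161/131)

Set up U = [u_1 | ... | u_2] ∈ R^(4×2). The projector onto W = col(U) is P = U (U^T U)^(-1) U^T.
Compute U^T U =
  [6, -5]
  [-5, 26],
and U^T v = (7, -7).
Solve U^T U · c = U^T v for the coefficients: c = (147/131, -7/131). The projection is proj_W(v) = U c.
Check: (v - proj_W(v)) · u_1 = 0  (should be 0).
Check: (v - proj_W(v)) · u_2 = 0  (should be 0).
Result: proj_W(v) = (-14/131, 315/131, -126/131, 161/131).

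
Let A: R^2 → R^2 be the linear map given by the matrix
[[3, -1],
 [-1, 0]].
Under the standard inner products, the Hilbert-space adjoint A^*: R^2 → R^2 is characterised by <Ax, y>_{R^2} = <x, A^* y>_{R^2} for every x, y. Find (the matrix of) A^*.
A^* = A^T =
[[3, -1],
 [-1, 0]]

For real matrices with standard dot products, the defining identity <Ax, y> = <x, A^* y> gives (Ax)^T y = x^T (A^*) y, i.e. x^T A^T y = x^T (A^*) y. Since this holds for all x, y, we must have A^* = A^T. Therefore
A^* =
[[3, -1],
 [-1, 0]].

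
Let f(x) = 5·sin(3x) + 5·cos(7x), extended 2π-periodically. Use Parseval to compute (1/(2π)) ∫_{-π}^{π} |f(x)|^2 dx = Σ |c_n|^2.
Σ |c_n|^2 = 25

Expand |f|^2 and use orthogonality of {sin(nx), cos(mx)} on [-π, π]:
  ∫_{-π}^{π} sin(nx)^2 dx = π, ∫ cos(mx)^2 dx = π, and cross terms integrate to 0.
So ∫_{-π}^{π} f(x)^2 dx = 5^2 · π + 5^2 · π = (25 + 25)π.
Divide by 2π: (25 + 25)/2 = 25.
By Parseval, this equals Σ |c_n|^2.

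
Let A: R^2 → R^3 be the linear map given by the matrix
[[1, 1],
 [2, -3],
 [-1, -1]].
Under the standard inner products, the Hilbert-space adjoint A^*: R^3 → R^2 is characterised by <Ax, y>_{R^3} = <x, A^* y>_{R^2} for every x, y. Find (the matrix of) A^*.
A^* = A^T =
[[1, 2, -1],
 [1, -3, -1]]

For real matrices with standard dot products, the defining identity <Ax, y> = <x, A^* y> gives (Ax)^T y = x^T (A^*) y, i.e. x^T A^T y = x^T (A^*) y. Since this holds for all x, y, we must have A^* = A^T. Therefore
A^* =
[[1, 2, -1],
 [1, -3, -1]].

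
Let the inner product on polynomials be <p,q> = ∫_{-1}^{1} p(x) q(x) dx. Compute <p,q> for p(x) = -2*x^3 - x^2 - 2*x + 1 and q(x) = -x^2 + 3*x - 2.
<p,q> = -28/3

Expand the product: p(x)·q(x) = 2*x^5 - 5*x^4 + 3*x^3 - 5*x^2 + 7*x - 2.
∫_{-1}^{1} of each monomial x^k gives [2/(k+1) if k even, 0 if k odd]. Integrating term-by-term (or equivalently evaluating the antiderivative F(x) = x^6/3 - x^5 + 3*x^4/4 - 5*x^3/3 + 7*x^2/2 - 2*x at the endpoints):
  F(1) − F(−1) = -1/12 − (37/4) = -28/3.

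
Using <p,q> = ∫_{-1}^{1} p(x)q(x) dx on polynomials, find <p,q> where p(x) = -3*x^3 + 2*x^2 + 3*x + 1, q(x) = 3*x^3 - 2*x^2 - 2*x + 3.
<p,q> = 682/105

Expand the product: p(x)·q(x) = -9*x^6 + 12*x^5 + 11*x^4 - 16*x^3 - 2*x^2 + 7*x + 3.
∫_{-1}^{1} of each monomial x^k gives [2/(k+1) if k even, 0 if k odd]. Integrating term-by-term (or equivalently evaluating the antiderivative F(x) = -9*x^7/7 + 2*x^6 + 11*x^5/5 - 4*x^4 - 2*x^3/3 + 7*x^2/2 + 3*x at the endpoints):
  F(1) − F(−1) = 997/210 − (-367/210) = 682/105.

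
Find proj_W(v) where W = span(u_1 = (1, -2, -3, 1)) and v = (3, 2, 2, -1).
proj_W(v) = (-8/15, 16/15, 8/5, -8/15)

Set up U = [u_1 | ... | u_1] ∈ R^(4×1). The projector onto W = col(U) is P = U (U^T U)^(-1) U^T.
Compute U^T U =
  [15],
and U^T v = (-8).
Solve U^T U · c = U^T v for the coefficients: c = (-8/15). The projection is proj_W(v) = U c.
Check: (v - proj_W(v)) · u_1 = 0  (should be 0).
Result: proj_W(v) = (-8/15, 16/15, 8/5, -8/15).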